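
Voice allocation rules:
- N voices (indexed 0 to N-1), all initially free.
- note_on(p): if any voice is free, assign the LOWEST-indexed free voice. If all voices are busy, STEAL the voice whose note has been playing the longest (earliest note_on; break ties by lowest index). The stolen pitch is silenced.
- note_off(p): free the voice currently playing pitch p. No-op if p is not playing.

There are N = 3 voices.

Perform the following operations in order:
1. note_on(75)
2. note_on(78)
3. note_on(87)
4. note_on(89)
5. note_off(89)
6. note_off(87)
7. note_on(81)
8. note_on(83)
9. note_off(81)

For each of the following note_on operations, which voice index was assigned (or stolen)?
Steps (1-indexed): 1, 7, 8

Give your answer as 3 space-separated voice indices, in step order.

Answer: 0 0 2

Derivation:
Op 1: note_on(75): voice 0 is free -> assigned | voices=[75 - -]
Op 2: note_on(78): voice 1 is free -> assigned | voices=[75 78 -]
Op 3: note_on(87): voice 2 is free -> assigned | voices=[75 78 87]
Op 4: note_on(89): all voices busy, STEAL voice 0 (pitch 75, oldest) -> assign | voices=[89 78 87]
Op 5: note_off(89): free voice 0 | voices=[- 78 87]
Op 6: note_off(87): free voice 2 | voices=[- 78 -]
Op 7: note_on(81): voice 0 is free -> assigned | voices=[81 78 -]
Op 8: note_on(83): voice 2 is free -> assigned | voices=[81 78 83]
Op 9: note_off(81): free voice 0 | voices=[- 78 83]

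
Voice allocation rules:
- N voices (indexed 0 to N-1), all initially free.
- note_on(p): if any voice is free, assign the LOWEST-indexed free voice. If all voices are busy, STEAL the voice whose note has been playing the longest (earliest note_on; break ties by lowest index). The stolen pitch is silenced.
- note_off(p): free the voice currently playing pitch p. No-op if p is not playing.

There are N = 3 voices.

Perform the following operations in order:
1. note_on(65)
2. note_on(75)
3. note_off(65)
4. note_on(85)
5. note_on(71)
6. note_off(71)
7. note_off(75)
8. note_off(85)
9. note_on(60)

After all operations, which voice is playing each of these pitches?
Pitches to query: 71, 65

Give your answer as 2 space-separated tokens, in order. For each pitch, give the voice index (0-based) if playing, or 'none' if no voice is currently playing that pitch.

Answer: none none

Derivation:
Op 1: note_on(65): voice 0 is free -> assigned | voices=[65 - -]
Op 2: note_on(75): voice 1 is free -> assigned | voices=[65 75 -]
Op 3: note_off(65): free voice 0 | voices=[- 75 -]
Op 4: note_on(85): voice 0 is free -> assigned | voices=[85 75 -]
Op 5: note_on(71): voice 2 is free -> assigned | voices=[85 75 71]
Op 6: note_off(71): free voice 2 | voices=[85 75 -]
Op 7: note_off(75): free voice 1 | voices=[85 - -]
Op 8: note_off(85): free voice 0 | voices=[- - -]
Op 9: note_on(60): voice 0 is free -> assigned | voices=[60 - -]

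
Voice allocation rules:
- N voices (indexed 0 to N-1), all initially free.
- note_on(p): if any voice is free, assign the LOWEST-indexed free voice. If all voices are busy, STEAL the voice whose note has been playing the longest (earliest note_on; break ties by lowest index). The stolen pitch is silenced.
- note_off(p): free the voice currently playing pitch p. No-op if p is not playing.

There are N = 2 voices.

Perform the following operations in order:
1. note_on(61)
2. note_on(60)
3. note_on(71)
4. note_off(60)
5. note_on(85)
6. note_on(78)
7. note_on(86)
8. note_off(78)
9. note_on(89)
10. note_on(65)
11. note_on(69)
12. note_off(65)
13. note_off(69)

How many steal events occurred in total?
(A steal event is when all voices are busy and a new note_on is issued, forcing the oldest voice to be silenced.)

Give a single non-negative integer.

Answer: 5

Derivation:
Op 1: note_on(61): voice 0 is free -> assigned | voices=[61 -]
Op 2: note_on(60): voice 1 is free -> assigned | voices=[61 60]
Op 3: note_on(71): all voices busy, STEAL voice 0 (pitch 61, oldest) -> assign | voices=[71 60]
Op 4: note_off(60): free voice 1 | voices=[71 -]
Op 5: note_on(85): voice 1 is free -> assigned | voices=[71 85]
Op 6: note_on(78): all voices busy, STEAL voice 0 (pitch 71, oldest) -> assign | voices=[78 85]
Op 7: note_on(86): all voices busy, STEAL voice 1 (pitch 85, oldest) -> assign | voices=[78 86]
Op 8: note_off(78): free voice 0 | voices=[- 86]
Op 9: note_on(89): voice 0 is free -> assigned | voices=[89 86]
Op 10: note_on(65): all voices busy, STEAL voice 1 (pitch 86, oldest) -> assign | voices=[89 65]
Op 11: note_on(69): all voices busy, STEAL voice 0 (pitch 89, oldest) -> assign | voices=[69 65]
Op 12: note_off(65): free voice 1 | voices=[69 -]
Op 13: note_off(69): free voice 0 | voices=[- -]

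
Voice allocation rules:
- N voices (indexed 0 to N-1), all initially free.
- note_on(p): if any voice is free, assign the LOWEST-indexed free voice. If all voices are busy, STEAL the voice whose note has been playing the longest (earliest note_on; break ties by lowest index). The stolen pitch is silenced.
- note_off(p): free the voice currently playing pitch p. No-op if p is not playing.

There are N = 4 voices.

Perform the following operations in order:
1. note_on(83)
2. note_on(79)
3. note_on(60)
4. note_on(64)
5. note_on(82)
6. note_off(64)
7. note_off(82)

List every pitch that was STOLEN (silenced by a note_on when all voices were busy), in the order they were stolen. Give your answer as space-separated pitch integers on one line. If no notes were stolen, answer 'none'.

Answer: 83

Derivation:
Op 1: note_on(83): voice 0 is free -> assigned | voices=[83 - - -]
Op 2: note_on(79): voice 1 is free -> assigned | voices=[83 79 - -]
Op 3: note_on(60): voice 2 is free -> assigned | voices=[83 79 60 -]
Op 4: note_on(64): voice 3 is free -> assigned | voices=[83 79 60 64]
Op 5: note_on(82): all voices busy, STEAL voice 0 (pitch 83, oldest) -> assign | voices=[82 79 60 64]
Op 6: note_off(64): free voice 3 | voices=[82 79 60 -]
Op 7: note_off(82): free voice 0 | voices=[- 79 60 -]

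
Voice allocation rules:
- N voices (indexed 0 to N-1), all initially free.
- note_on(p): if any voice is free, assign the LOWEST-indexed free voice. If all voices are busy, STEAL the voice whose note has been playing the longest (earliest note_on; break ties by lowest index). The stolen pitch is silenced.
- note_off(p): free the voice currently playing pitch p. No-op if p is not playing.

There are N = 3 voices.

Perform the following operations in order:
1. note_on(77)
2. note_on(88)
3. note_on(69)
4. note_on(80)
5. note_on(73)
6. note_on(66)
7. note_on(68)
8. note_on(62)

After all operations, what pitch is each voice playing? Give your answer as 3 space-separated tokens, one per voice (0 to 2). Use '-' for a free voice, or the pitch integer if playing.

Op 1: note_on(77): voice 0 is free -> assigned | voices=[77 - -]
Op 2: note_on(88): voice 1 is free -> assigned | voices=[77 88 -]
Op 3: note_on(69): voice 2 is free -> assigned | voices=[77 88 69]
Op 4: note_on(80): all voices busy, STEAL voice 0 (pitch 77, oldest) -> assign | voices=[80 88 69]
Op 5: note_on(73): all voices busy, STEAL voice 1 (pitch 88, oldest) -> assign | voices=[80 73 69]
Op 6: note_on(66): all voices busy, STEAL voice 2 (pitch 69, oldest) -> assign | voices=[80 73 66]
Op 7: note_on(68): all voices busy, STEAL voice 0 (pitch 80, oldest) -> assign | voices=[68 73 66]
Op 8: note_on(62): all voices busy, STEAL voice 1 (pitch 73, oldest) -> assign | voices=[68 62 66]

Answer: 68 62 66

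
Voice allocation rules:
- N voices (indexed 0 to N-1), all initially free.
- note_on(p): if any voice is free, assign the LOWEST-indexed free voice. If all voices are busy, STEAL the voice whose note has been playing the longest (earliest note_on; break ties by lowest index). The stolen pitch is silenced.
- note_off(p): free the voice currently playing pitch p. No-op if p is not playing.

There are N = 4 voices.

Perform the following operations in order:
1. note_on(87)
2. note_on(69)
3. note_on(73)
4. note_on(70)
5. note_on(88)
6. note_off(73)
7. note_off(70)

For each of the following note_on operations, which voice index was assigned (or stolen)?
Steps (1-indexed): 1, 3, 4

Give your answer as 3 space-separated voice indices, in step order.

Answer: 0 2 3

Derivation:
Op 1: note_on(87): voice 0 is free -> assigned | voices=[87 - - -]
Op 2: note_on(69): voice 1 is free -> assigned | voices=[87 69 - -]
Op 3: note_on(73): voice 2 is free -> assigned | voices=[87 69 73 -]
Op 4: note_on(70): voice 3 is free -> assigned | voices=[87 69 73 70]
Op 5: note_on(88): all voices busy, STEAL voice 0 (pitch 87, oldest) -> assign | voices=[88 69 73 70]
Op 6: note_off(73): free voice 2 | voices=[88 69 - 70]
Op 7: note_off(70): free voice 3 | voices=[88 69 - -]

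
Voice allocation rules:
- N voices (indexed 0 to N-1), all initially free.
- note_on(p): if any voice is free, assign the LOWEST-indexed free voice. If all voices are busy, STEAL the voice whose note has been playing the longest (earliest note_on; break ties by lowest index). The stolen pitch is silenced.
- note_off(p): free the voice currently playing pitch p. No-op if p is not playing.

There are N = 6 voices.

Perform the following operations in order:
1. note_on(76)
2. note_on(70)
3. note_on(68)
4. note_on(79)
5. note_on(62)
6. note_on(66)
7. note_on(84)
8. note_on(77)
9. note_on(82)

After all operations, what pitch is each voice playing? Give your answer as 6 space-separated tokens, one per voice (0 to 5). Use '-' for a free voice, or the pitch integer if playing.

Op 1: note_on(76): voice 0 is free -> assigned | voices=[76 - - - - -]
Op 2: note_on(70): voice 1 is free -> assigned | voices=[76 70 - - - -]
Op 3: note_on(68): voice 2 is free -> assigned | voices=[76 70 68 - - -]
Op 4: note_on(79): voice 3 is free -> assigned | voices=[76 70 68 79 - -]
Op 5: note_on(62): voice 4 is free -> assigned | voices=[76 70 68 79 62 -]
Op 6: note_on(66): voice 5 is free -> assigned | voices=[76 70 68 79 62 66]
Op 7: note_on(84): all voices busy, STEAL voice 0 (pitch 76, oldest) -> assign | voices=[84 70 68 79 62 66]
Op 8: note_on(77): all voices busy, STEAL voice 1 (pitch 70, oldest) -> assign | voices=[84 77 68 79 62 66]
Op 9: note_on(82): all voices busy, STEAL voice 2 (pitch 68, oldest) -> assign | voices=[84 77 82 79 62 66]

Answer: 84 77 82 79 62 66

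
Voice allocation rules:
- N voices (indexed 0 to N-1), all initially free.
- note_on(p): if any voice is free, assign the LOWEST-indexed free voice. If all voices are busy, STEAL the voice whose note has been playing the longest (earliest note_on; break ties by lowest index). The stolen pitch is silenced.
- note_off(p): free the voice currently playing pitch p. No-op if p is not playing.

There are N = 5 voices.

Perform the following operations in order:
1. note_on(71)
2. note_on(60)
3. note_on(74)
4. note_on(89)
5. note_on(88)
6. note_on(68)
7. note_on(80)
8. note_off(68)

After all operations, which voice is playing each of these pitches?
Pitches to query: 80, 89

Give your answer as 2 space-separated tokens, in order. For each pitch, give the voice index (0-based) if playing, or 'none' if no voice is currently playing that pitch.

Answer: 1 3

Derivation:
Op 1: note_on(71): voice 0 is free -> assigned | voices=[71 - - - -]
Op 2: note_on(60): voice 1 is free -> assigned | voices=[71 60 - - -]
Op 3: note_on(74): voice 2 is free -> assigned | voices=[71 60 74 - -]
Op 4: note_on(89): voice 3 is free -> assigned | voices=[71 60 74 89 -]
Op 5: note_on(88): voice 4 is free -> assigned | voices=[71 60 74 89 88]
Op 6: note_on(68): all voices busy, STEAL voice 0 (pitch 71, oldest) -> assign | voices=[68 60 74 89 88]
Op 7: note_on(80): all voices busy, STEAL voice 1 (pitch 60, oldest) -> assign | voices=[68 80 74 89 88]
Op 8: note_off(68): free voice 0 | voices=[- 80 74 89 88]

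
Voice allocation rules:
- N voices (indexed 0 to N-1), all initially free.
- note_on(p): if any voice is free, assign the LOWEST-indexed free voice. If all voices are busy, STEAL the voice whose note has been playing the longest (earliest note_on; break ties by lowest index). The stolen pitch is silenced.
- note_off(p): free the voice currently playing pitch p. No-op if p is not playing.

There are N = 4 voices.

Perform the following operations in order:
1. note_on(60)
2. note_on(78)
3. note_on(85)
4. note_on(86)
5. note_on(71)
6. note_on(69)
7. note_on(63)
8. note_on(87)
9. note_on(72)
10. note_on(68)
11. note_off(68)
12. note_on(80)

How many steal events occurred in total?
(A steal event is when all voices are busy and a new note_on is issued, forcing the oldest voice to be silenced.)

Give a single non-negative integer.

Op 1: note_on(60): voice 0 is free -> assigned | voices=[60 - - -]
Op 2: note_on(78): voice 1 is free -> assigned | voices=[60 78 - -]
Op 3: note_on(85): voice 2 is free -> assigned | voices=[60 78 85 -]
Op 4: note_on(86): voice 3 is free -> assigned | voices=[60 78 85 86]
Op 5: note_on(71): all voices busy, STEAL voice 0 (pitch 60, oldest) -> assign | voices=[71 78 85 86]
Op 6: note_on(69): all voices busy, STEAL voice 1 (pitch 78, oldest) -> assign | voices=[71 69 85 86]
Op 7: note_on(63): all voices busy, STEAL voice 2 (pitch 85, oldest) -> assign | voices=[71 69 63 86]
Op 8: note_on(87): all voices busy, STEAL voice 3 (pitch 86, oldest) -> assign | voices=[71 69 63 87]
Op 9: note_on(72): all voices busy, STEAL voice 0 (pitch 71, oldest) -> assign | voices=[72 69 63 87]
Op 10: note_on(68): all voices busy, STEAL voice 1 (pitch 69, oldest) -> assign | voices=[72 68 63 87]
Op 11: note_off(68): free voice 1 | voices=[72 - 63 87]
Op 12: note_on(80): voice 1 is free -> assigned | voices=[72 80 63 87]

Answer: 6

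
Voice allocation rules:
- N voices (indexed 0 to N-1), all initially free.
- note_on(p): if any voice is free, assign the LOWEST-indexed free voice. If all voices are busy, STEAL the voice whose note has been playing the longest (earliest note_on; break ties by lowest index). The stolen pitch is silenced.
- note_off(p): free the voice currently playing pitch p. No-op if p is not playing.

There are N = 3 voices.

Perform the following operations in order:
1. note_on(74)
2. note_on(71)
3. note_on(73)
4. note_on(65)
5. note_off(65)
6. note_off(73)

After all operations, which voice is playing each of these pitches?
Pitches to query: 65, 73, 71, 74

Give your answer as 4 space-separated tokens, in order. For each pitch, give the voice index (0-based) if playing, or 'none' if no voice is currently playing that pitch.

Answer: none none 1 none

Derivation:
Op 1: note_on(74): voice 0 is free -> assigned | voices=[74 - -]
Op 2: note_on(71): voice 1 is free -> assigned | voices=[74 71 -]
Op 3: note_on(73): voice 2 is free -> assigned | voices=[74 71 73]
Op 4: note_on(65): all voices busy, STEAL voice 0 (pitch 74, oldest) -> assign | voices=[65 71 73]
Op 5: note_off(65): free voice 0 | voices=[- 71 73]
Op 6: note_off(73): free voice 2 | voices=[- 71 -]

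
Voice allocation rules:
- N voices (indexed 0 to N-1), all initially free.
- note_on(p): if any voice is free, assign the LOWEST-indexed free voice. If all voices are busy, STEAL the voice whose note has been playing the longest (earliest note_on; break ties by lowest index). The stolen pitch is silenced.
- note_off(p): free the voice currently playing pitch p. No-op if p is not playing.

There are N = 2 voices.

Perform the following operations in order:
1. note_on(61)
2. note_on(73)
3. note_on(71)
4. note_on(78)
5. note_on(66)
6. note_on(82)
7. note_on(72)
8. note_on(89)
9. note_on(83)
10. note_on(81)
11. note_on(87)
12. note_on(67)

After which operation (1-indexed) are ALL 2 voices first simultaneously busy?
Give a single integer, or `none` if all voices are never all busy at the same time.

Answer: 2

Derivation:
Op 1: note_on(61): voice 0 is free -> assigned | voices=[61 -]
Op 2: note_on(73): voice 1 is free -> assigned | voices=[61 73]
Op 3: note_on(71): all voices busy, STEAL voice 0 (pitch 61, oldest) -> assign | voices=[71 73]
Op 4: note_on(78): all voices busy, STEAL voice 1 (pitch 73, oldest) -> assign | voices=[71 78]
Op 5: note_on(66): all voices busy, STEAL voice 0 (pitch 71, oldest) -> assign | voices=[66 78]
Op 6: note_on(82): all voices busy, STEAL voice 1 (pitch 78, oldest) -> assign | voices=[66 82]
Op 7: note_on(72): all voices busy, STEAL voice 0 (pitch 66, oldest) -> assign | voices=[72 82]
Op 8: note_on(89): all voices busy, STEAL voice 1 (pitch 82, oldest) -> assign | voices=[72 89]
Op 9: note_on(83): all voices busy, STEAL voice 0 (pitch 72, oldest) -> assign | voices=[83 89]
Op 10: note_on(81): all voices busy, STEAL voice 1 (pitch 89, oldest) -> assign | voices=[83 81]
Op 11: note_on(87): all voices busy, STEAL voice 0 (pitch 83, oldest) -> assign | voices=[87 81]
Op 12: note_on(67): all voices busy, STEAL voice 1 (pitch 81, oldest) -> assign | voices=[87 67]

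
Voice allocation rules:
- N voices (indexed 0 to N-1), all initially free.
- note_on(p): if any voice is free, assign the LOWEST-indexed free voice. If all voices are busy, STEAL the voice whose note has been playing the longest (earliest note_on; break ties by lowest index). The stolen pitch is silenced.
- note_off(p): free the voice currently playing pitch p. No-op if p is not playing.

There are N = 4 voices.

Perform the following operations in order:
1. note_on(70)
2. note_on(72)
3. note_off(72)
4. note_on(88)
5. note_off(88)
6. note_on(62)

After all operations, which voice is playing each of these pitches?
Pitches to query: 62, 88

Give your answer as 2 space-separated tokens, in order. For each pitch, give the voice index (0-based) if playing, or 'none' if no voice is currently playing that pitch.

Answer: 1 none

Derivation:
Op 1: note_on(70): voice 0 is free -> assigned | voices=[70 - - -]
Op 2: note_on(72): voice 1 is free -> assigned | voices=[70 72 - -]
Op 3: note_off(72): free voice 1 | voices=[70 - - -]
Op 4: note_on(88): voice 1 is free -> assigned | voices=[70 88 - -]
Op 5: note_off(88): free voice 1 | voices=[70 - - -]
Op 6: note_on(62): voice 1 is free -> assigned | voices=[70 62 - -]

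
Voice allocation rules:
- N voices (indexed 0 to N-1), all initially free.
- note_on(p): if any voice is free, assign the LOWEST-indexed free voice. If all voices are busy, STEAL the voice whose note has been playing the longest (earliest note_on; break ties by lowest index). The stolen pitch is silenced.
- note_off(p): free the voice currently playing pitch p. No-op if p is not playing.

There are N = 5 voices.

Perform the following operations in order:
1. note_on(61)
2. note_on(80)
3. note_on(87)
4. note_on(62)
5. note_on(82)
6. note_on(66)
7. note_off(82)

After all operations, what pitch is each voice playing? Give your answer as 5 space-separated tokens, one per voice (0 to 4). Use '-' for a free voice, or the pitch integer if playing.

Op 1: note_on(61): voice 0 is free -> assigned | voices=[61 - - - -]
Op 2: note_on(80): voice 1 is free -> assigned | voices=[61 80 - - -]
Op 3: note_on(87): voice 2 is free -> assigned | voices=[61 80 87 - -]
Op 4: note_on(62): voice 3 is free -> assigned | voices=[61 80 87 62 -]
Op 5: note_on(82): voice 4 is free -> assigned | voices=[61 80 87 62 82]
Op 6: note_on(66): all voices busy, STEAL voice 0 (pitch 61, oldest) -> assign | voices=[66 80 87 62 82]
Op 7: note_off(82): free voice 4 | voices=[66 80 87 62 -]

Answer: 66 80 87 62 -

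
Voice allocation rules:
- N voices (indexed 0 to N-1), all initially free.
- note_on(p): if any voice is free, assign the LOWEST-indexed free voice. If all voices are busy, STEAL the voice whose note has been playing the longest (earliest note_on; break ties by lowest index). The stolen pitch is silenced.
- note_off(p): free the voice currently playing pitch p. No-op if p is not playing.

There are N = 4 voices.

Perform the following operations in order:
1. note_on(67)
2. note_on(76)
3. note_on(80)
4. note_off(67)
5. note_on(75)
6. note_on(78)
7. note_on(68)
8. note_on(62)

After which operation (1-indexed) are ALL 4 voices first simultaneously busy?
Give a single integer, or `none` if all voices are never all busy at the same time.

Op 1: note_on(67): voice 0 is free -> assigned | voices=[67 - - -]
Op 2: note_on(76): voice 1 is free -> assigned | voices=[67 76 - -]
Op 3: note_on(80): voice 2 is free -> assigned | voices=[67 76 80 -]
Op 4: note_off(67): free voice 0 | voices=[- 76 80 -]
Op 5: note_on(75): voice 0 is free -> assigned | voices=[75 76 80 -]
Op 6: note_on(78): voice 3 is free -> assigned | voices=[75 76 80 78]
Op 7: note_on(68): all voices busy, STEAL voice 1 (pitch 76, oldest) -> assign | voices=[75 68 80 78]
Op 8: note_on(62): all voices busy, STEAL voice 2 (pitch 80, oldest) -> assign | voices=[75 68 62 78]

Answer: 6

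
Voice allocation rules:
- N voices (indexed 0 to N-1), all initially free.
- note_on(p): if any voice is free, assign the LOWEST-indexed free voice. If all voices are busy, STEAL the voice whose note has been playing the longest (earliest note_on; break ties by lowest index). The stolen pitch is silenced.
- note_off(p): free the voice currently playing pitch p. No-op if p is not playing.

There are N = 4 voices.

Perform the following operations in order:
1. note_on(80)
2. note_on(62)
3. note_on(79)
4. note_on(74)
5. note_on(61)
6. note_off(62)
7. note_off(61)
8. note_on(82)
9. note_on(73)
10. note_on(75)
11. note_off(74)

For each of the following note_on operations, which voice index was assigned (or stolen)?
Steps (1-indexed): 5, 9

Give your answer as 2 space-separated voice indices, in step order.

Op 1: note_on(80): voice 0 is free -> assigned | voices=[80 - - -]
Op 2: note_on(62): voice 1 is free -> assigned | voices=[80 62 - -]
Op 3: note_on(79): voice 2 is free -> assigned | voices=[80 62 79 -]
Op 4: note_on(74): voice 3 is free -> assigned | voices=[80 62 79 74]
Op 5: note_on(61): all voices busy, STEAL voice 0 (pitch 80, oldest) -> assign | voices=[61 62 79 74]
Op 6: note_off(62): free voice 1 | voices=[61 - 79 74]
Op 7: note_off(61): free voice 0 | voices=[- - 79 74]
Op 8: note_on(82): voice 0 is free -> assigned | voices=[82 - 79 74]
Op 9: note_on(73): voice 1 is free -> assigned | voices=[82 73 79 74]
Op 10: note_on(75): all voices busy, STEAL voice 2 (pitch 79, oldest) -> assign | voices=[82 73 75 74]
Op 11: note_off(74): free voice 3 | voices=[82 73 75 -]

Answer: 0 1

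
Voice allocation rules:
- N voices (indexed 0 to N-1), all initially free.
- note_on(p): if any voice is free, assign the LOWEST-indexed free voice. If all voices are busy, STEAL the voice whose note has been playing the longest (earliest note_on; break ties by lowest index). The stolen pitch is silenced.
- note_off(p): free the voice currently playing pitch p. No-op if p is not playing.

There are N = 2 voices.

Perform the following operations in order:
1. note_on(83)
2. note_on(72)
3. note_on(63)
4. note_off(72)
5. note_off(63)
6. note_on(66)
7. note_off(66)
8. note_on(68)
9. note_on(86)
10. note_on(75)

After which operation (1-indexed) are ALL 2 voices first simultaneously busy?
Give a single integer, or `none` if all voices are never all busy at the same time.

Op 1: note_on(83): voice 0 is free -> assigned | voices=[83 -]
Op 2: note_on(72): voice 1 is free -> assigned | voices=[83 72]
Op 3: note_on(63): all voices busy, STEAL voice 0 (pitch 83, oldest) -> assign | voices=[63 72]
Op 4: note_off(72): free voice 1 | voices=[63 -]
Op 5: note_off(63): free voice 0 | voices=[- -]
Op 6: note_on(66): voice 0 is free -> assigned | voices=[66 -]
Op 7: note_off(66): free voice 0 | voices=[- -]
Op 8: note_on(68): voice 0 is free -> assigned | voices=[68 -]
Op 9: note_on(86): voice 1 is free -> assigned | voices=[68 86]
Op 10: note_on(75): all voices busy, STEAL voice 0 (pitch 68, oldest) -> assign | voices=[75 86]

Answer: 2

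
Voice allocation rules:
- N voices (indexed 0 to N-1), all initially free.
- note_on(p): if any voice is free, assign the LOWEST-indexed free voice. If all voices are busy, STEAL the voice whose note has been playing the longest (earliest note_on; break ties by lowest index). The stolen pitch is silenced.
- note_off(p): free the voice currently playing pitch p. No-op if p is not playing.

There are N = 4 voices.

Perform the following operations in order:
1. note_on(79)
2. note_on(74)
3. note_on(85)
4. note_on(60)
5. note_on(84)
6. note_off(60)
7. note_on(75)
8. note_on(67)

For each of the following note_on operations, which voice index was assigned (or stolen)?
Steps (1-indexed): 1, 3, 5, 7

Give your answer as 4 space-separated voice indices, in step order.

Answer: 0 2 0 3

Derivation:
Op 1: note_on(79): voice 0 is free -> assigned | voices=[79 - - -]
Op 2: note_on(74): voice 1 is free -> assigned | voices=[79 74 - -]
Op 3: note_on(85): voice 2 is free -> assigned | voices=[79 74 85 -]
Op 4: note_on(60): voice 3 is free -> assigned | voices=[79 74 85 60]
Op 5: note_on(84): all voices busy, STEAL voice 0 (pitch 79, oldest) -> assign | voices=[84 74 85 60]
Op 6: note_off(60): free voice 3 | voices=[84 74 85 -]
Op 7: note_on(75): voice 3 is free -> assigned | voices=[84 74 85 75]
Op 8: note_on(67): all voices busy, STEAL voice 1 (pitch 74, oldest) -> assign | voices=[84 67 85 75]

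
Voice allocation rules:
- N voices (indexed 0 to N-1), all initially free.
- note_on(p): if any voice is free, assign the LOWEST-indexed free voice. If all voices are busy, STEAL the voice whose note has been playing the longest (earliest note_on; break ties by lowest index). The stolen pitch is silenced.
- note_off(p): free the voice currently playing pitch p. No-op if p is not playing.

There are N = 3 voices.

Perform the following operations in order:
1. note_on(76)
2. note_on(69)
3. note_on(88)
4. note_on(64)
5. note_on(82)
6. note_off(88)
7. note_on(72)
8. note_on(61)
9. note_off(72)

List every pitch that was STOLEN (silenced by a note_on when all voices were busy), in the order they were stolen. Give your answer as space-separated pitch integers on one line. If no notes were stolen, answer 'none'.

Answer: 76 69 64

Derivation:
Op 1: note_on(76): voice 0 is free -> assigned | voices=[76 - -]
Op 2: note_on(69): voice 1 is free -> assigned | voices=[76 69 -]
Op 3: note_on(88): voice 2 is free -> assigned | voices=[76 69 88]
Op 4: note_on(64): all voices busy, STEAL voice 0 (pitch 76, oldest) -> assign | voices=[64 69 88]
Op 5: note_on(82): all voices busy, STEAL voice 1 (pitch 69, oldest) -> assign | voices=[64 82 88]
Op 6: note_off(88): free voice 2 | voices=[64 82 -]
Op 7: note_on(72): voice 2 is free -> assigned | voices=[64 82 72]
Op 8: note_on(61): all voices busy, STEAL voice 0 (pitch 64, oldest) -> assign | voices=[61 82 72]
Op 9: note_off(72): free voice 2 | voices=[61 82 -]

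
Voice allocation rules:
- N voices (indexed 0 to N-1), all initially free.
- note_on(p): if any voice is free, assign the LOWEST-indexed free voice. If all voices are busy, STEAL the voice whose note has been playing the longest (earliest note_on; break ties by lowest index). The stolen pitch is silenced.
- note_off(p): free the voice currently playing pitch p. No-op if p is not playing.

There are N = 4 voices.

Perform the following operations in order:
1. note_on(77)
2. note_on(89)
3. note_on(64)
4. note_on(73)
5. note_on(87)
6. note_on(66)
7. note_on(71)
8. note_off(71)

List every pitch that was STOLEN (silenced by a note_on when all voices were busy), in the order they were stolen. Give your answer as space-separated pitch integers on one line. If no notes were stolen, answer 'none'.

Answer: 77 89 64

Derivation:
Op 1: note_on(77): voice 0 is free -> assigned | voices=[77 - - -]
Op 2: note_on(89): voice 1 is free -> assigned | voices=[77 89 - -]
Op 3: note_on(64): voice 2 is free -> assigned | voices=[77 89 64 -]
Op 4: note_on(73): voice 3 is free -> assigned | voices=[77 89 64 73]
Op 5: note_on(87): all voices busy, STEAL voice 0 (pitch 77, oldest) -> assign | voices=[87 89 64 73]
Op 6: note_on(66): all voices busy, STEAL voice 1 (pitch 89, oldest) -> assign | voices=[87 66 64 73]
Op 7: note_on(71): all voices busy, STEAL voice 2 (pitch 64, oldest) -> assign | voices=[87 66 71 73]
Op 8: note_off(71): free voice 2 | voices=[87 66 - 73]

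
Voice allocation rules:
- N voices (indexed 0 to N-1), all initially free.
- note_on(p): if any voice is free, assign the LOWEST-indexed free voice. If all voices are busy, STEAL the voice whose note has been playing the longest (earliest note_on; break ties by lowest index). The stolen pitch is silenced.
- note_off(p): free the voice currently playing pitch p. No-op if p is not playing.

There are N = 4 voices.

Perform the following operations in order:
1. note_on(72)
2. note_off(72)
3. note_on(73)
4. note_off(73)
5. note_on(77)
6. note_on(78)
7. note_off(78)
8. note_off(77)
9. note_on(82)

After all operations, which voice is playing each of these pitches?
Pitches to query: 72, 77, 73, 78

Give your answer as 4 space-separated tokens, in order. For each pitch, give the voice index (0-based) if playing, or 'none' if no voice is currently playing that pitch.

Answer: none none none none

Derivation:
Op 1: note_on(72): voice 0 is free -> assigned | voices=[72 - - -]
Op 2: note_off(72): free voice 0 | voices=[- - - -]
Op 3: note_on(73): voice 0 is free -> assigned | voices=[73 - - -]
Op 4: note_off(73): free voice 0 | voices=[- - - -]
Op 5: note_on(77): voice 0 is free -> assigned | voices=[77 - - -]
Op 6: note_on(78): voice 1 is free -> assigned | voices=[77 78 - -]
Op 7: note_off(78): free voice 1 | voices=[77 - - -]
Op 8: note_off(77): free voice 0 | voices=[- - - -]
Op 9: note_on(82): voice 0 is free -> assigned | voices=[82 - - -]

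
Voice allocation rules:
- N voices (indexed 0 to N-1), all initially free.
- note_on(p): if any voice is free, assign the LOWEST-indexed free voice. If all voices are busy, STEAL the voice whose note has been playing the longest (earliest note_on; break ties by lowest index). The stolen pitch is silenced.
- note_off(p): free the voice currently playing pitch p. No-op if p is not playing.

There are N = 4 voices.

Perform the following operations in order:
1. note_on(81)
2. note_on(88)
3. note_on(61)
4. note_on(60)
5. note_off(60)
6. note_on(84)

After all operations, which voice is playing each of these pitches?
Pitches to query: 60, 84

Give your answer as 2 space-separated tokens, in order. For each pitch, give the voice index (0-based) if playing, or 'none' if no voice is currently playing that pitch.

Answer: none 3

Derivation:
Op 1: note_on(81): voice 0 is free -> assigned | voices=[81 - - -]
Op 2: note_on(88): voice 1 is free -> assigned | voices=[81 88 - -]
Op 3: note_on(61): voice 2 is free -> assigned | voices=[81 88 61 -]
Op 4: note_on(60): voice 3 is free -> assigned | voices=[81 88 61 60]
Op 5: note_off(60): free voice 3 | voices=[81 88 61 -]
Op 6: note_on(84): voice 3 is free -> assigned | voices=[81 88 61 84]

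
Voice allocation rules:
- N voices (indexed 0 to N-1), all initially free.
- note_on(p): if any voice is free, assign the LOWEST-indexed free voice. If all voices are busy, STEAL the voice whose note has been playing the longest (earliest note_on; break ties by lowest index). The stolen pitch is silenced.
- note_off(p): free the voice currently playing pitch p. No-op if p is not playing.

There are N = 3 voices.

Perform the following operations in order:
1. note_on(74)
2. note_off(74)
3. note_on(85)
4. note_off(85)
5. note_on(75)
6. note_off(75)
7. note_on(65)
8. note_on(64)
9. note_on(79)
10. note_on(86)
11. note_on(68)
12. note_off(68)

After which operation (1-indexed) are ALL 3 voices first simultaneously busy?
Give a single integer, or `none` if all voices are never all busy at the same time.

Answer: 9

Derivation:
Op 1: note_on(74): voice 0 is free -> assigned | voices=[74 - -]
Op 2: note_off(74): free voice 0 | voices=[- - -]
Op 3: note_on(85): voice 0 is free -> assigned | voices=[85 - -]
Op 4: note_off(85): free voice 0 | voices=[- - -]
Op 5: note_on(75): voice 0 is free -> assigned | voices=[75 - -]
Op 6: note_off(75): free voice 0 | voices=[- - -]
Op 7: note_on(65): voice 0 is free -> assigned | voices=[65 - -]
Op 8: note_on(64): voice 1 is free -> assigned | voices=[65 64 -]
Op 9: note_on(79): voice 2 is free -> assigned | voices=[65 64 79]
Op 10: note_on(86): all voices busy, STEAL voice 0 (pitch 65, oldest) -> assign | voices=[86 64 79]
Op 11: note_on(68): all voices busy, STEAL voice 1 (pitch 64, oldest) -> assign | voices=[86 68 79]
Op 12: note_off(68): free voice 1 | voices=[86 - 79]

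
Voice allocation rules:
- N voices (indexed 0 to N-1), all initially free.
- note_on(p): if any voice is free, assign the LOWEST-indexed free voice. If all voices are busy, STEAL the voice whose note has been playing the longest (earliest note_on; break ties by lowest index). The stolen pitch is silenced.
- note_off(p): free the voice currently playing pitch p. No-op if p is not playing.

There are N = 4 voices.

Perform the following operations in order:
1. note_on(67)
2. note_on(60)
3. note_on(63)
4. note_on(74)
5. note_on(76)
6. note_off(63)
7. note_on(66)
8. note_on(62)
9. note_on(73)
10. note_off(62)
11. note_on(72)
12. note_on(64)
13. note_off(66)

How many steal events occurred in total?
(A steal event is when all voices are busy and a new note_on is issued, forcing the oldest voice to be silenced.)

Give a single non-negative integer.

Answer: 4

Derivation:
Op 1: note_on(67): voice 0 is free -> assigned | voices=[67 - - -]
Op 2: note_on(60): voice 1 is free -> assigned | voices=[67 60 - -]
Op 3: note_on(63): voice 2 is free -> assigned | voices=[67 60 63 -]
Op 4: note_on(74): voice 3 is free -> assigned | voices=[67 60 63 74]
Op 5: note_on(76): all voices busy, STEAL voice 0 (pitch 67, oldest) -> assign | voices=[76 60 63 74]
Op 6: note_off(63): free voice 2 | voices=[76 60 - 74]
Op 7: note_on(66): voice 2 is free -> assigned | voices=[76 60 66 74]
Op 8: note_on(62): all voices busy, STEAL voice 1 (pitch 60, oldest) -> assign | voices=[76 62 66 74]
Op 9: note_on(73): all voices busy, STEAL voice 3 (pitch 74, oldest) -> assign | voices=[76 62 66 73]
Op 10: note_off(62): free voice 1 | voices=[76 - 66 73]
Op 11: note_on(72): voice 1 is free -> assigned | voices=[76 72 66 73]
Op 12: note_on(64): all voices busy, STEAL voice 0 (pitch 76, oldest) -> assign | voices=[64 72 66 73]
Op 13: note_off(66): free voice 2 | voices=[64 72 - 73]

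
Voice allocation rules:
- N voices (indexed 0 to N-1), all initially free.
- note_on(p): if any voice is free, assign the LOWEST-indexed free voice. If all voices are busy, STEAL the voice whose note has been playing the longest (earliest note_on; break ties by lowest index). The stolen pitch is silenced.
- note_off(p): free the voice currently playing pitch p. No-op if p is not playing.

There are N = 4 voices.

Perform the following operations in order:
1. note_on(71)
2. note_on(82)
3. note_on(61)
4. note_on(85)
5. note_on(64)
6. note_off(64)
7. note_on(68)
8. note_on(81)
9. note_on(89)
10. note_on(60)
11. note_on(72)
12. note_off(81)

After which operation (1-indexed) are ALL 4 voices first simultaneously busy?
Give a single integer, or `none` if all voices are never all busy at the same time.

Op 1: note_on(71): voice 0 is free -> assigned | voices=[71 - - -]
Op 2: note_on(82): voice 1 is free -> assigned | voices=[71 82 - -]
Op 3: note_on(61): voice 2 is free -> assigned | voices=[71 82 61 -]
Op 4: note_on(85): voice 3 is free -> assigned | voices=[71 82 61 85]
Op 5: note_on(64): all voices busy, STEAL voice 0 (pitch 71, oldest) -> assign | voices=[64 82 61 85]
Op 6: note_off(64): free voice 0 | voices=[- 82 61 85]
Op 7: note_on(68): voice 0 is free -> assigned | voices=[68 82 61 85]
Op 8: note_on(81): all voices busy, STEAL voice 1 (pitch 82, oldest) -> assign | voices=[68 81 61 85]
Op 9: note_on(89): all voices busy, STEAL voice 2 (pitch 61, oldest) -> assign | voices=[68 81 89 85]
Op 10: note_on(60): all voices busy, STEAL voice 3 (pitch 85, oldest) -> assign | voices=[68 81 89 60]
Op 11: note_on(72): all voices busy, STEAL voice 0 (pitch 68, oldest) -> assign | voices=[72 81 89 60]
Op 12: note_off(81): free voice 1 | voices=[72 - 89 60]

Answer: 4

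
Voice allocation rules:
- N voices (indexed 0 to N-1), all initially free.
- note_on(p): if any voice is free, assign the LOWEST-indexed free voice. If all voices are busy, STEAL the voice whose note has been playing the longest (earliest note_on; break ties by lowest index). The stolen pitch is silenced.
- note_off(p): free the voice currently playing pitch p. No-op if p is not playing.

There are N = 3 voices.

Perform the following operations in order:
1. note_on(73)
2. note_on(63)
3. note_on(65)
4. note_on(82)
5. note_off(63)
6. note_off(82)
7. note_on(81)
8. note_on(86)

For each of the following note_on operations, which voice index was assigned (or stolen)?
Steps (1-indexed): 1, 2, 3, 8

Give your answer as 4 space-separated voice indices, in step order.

Answer: 0 1 2 1

Derivation:
Op 1: note_on(73): voice 0 is free -> assigned | voices=[73 - -]
Op 2: note_on(63): voice 1 is free -> assigned | voices=[73 63 -]
Op 3: note_on(65): voice 2 is free -> assigned | voices=[73 63 65]
Op 4: note_on(82): all voices busy, STEAL voice 0 (pitch 73, oldest) -> assign | voices=[82 63 65]
Op 5: note_off(63): free voice 1 | voices=[82 - 65]
Op 6: note_off(82): free voice 0 | voices=[- - 65]
Op 7: note_on(81): voice 0 is free -> assigned | voices=[81 - 65]
Op 8: note_on(86): voice 1 is free -> assigned | voices=[81 86 65]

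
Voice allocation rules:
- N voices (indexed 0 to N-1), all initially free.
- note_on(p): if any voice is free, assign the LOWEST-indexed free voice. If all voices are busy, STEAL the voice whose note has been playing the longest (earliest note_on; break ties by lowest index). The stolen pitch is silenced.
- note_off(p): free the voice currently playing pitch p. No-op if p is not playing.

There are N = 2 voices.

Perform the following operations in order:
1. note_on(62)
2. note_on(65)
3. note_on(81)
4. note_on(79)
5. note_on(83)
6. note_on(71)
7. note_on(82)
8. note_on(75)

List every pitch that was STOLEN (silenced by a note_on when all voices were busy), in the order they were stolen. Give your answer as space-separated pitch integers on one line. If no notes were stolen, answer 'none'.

Op 1: note_on(62): voice 0 is free -> assigned | voices=[62 -]
Op 2: note_on(65): voice 1 is free -> assigned | voices=[62 65]
Op 3: note_on(81): all voices busy, STEAL voice 0 (pitch 62, oldest) -> assign | voices=[81 65]
Op 4: note_on(79): all voices busy, STEAL voice 1 (pitch 65, oldest) -> assign | voices=[81 79]
Op 5: note_on(83): all voices busy, STEAL voice 0 (pitch 81, oldest) -> assign | voices=[83 79]
Op 6: note_on(71): all voices busy, STEAL voice 1 (pitch 79, oldest) -> assign | voices=[83 71]
Op 7: note_on(82): all voices busy, STEAL voice 0 (pitch 83, oldest) -> assign | voices=[82 71]
Op 8: note_on(75): all voices busy, STEAL voice 1 (pitch 71, oldest) -> assign | voices=[82 75]

Answer: 62 65 81 79 83 71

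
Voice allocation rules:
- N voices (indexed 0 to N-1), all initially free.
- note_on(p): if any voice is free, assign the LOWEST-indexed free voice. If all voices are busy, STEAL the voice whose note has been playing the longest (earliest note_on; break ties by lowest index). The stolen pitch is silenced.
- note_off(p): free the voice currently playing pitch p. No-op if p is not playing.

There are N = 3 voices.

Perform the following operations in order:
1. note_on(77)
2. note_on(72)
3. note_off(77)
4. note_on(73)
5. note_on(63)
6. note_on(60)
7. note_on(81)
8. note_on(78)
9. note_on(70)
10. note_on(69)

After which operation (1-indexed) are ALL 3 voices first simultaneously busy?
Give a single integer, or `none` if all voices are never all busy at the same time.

Op 1: note_on(77): voice 0 is free -> assigned | voices=[77 - -]
Op 2: note_on(72): voice 1 is free -> assigned | voices=[77 72 -]
Op 3: note_off(77): free voice 0 | voices=[- 72 -]
Op 4: note_on(73): voice 0 is free -> assigned | voices=[73 72 -]
Op 5: note_on(63): voice 2 is free -> assigned | voices=[73 72 63]
Op 6: note_on(60): all voices busy, STEAL voice 1 (pitch 72, oldest) -> assign | voices=[73 60 63]
Op 7: note_on(81): all voices busy, STEAL voice 0 (pitch 73, oldest) -> assign | voices=[81 60 63]
Op 8: note_on(78): all voices busy, STEAL voice 2 (pitch 63, oldest) -> assign | voices=[81 60 78]
Op 9: note_on(70): all voices busy, STEAL voice 1 (pitch 60, oldest) -> assign | voices=[81 70 78]
Op 10: note_on(69): all voices busy, STEAL voice 0 (pitch 81, oldest) -> assign | voices=[69 70 78]

Answer: 5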